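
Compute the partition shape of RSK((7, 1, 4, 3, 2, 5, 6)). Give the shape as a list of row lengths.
[4, 1, 1, 1]

Row-insert each entry into an empty tableau.

After inserting 7: P = [[7]].
After inserting 1: P = [[1], [7]].
After inserting 4: P = [[1, 4], [7]].
After inserting 3: P = [[1, 3], [4], [7]].
After inserting 2: P = [[1, 2], [3], [4], [7]].
After inserting 5: P = [[1, 2, 5], [3], [4], [7]].
After inserting 6: P = [[1, 2, 5, 6], [3], [4], [7]].

The final insertion tableau P = [[1, 2, 5, 6], [3], [4], [7]] has shape [4, 1, 1, 1].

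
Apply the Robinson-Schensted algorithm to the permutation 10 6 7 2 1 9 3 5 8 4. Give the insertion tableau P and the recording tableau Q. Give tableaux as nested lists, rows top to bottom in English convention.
P = [[1, 3, 4, 8], [2, 5, 9], [6, 7], [10]], Q = [[1, 3, 6, 9], [2, 7, 8], [4, 10], [5]]

Insert each entry of the permutation into P by Schensted row insertion, recording in Q the position of each new cell.

Insert 10: appended to row 1. P = [[10]].
Insert 6: 6 bumps 10 from row 1; 10 starts row 2. P = [[6], [10]].
Insert 7: appended to row 1. P = [[6, 7], [10]].
Insert 2: 2 bumps 6 from row 1; 6 bumps 10 from row 2; 10 starts row 3. P = [[2, 7], [6], [10]].
Insert 1: 1 bumps 2 from row 1; 2 bumps 6 from row 2; 6 bumps 10 from row 3; 10 starts row 4. P = [[1, 7], [2], [6], [10]].
Insert 9: appended to row 1. P = [[1, 7, 9], [2], [6], [10]].
Insert 3: 3 bumps 7 from row 1; 7 appends to row 2. P = [[1, 3, 9], [2, 7], [6], [10]].
Insert 5: 5 bumps 9 from row 1; 9 appends to row 2. P = [[1, 3, 5], [2, 7, 9], [6], [10]].
Insert 8: appended to row 1. P = [[1, 3, 5, 8], [2, 7, 9], [6], [10]].
Insert 4: 4 bumps 5 from row 1; 5 bumps 7 from row 2; 7 appends to row 3. P = [[1, 3, 4, 8], [2, 5, 9], [6, 7], [10]].

So P = [[1, 3, 4, 8], [2, 5, 9], [6, 7], [10]], Q = [[1, 3, 6, 9], [2, 7, 8], [4, 10], [5]].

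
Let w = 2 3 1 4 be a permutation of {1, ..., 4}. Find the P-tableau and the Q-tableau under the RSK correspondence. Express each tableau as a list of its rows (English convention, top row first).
P = [[1, 3, 4], [2]], Q = [[1, 2, 4], [3]]

Insert each entry of the permutation into P by Schensted row insertion, recording in Q the position of each new cell.

Insert 2: appended to row 1. P = [[2]].
Insert 3: appended to row 1. P = [[2, 3]].
Insert 1: 1 bumps 2 from row 1; 2 starts row 2. P = [[1, 3], [2]].
Insert 4: appended to row 1. P = [[1, 3, 4], [2]].

So P = [[1, 3, 4], [2]], Q = [[1, 2, 4], [3]].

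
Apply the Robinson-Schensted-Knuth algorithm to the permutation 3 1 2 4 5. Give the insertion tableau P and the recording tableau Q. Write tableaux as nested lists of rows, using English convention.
P = [[1, 2, 4, 5], [3]], Q = [[1, 3, 4, 5], [2]]

Insert each entry of the permutation into P by Schensted row insertion, recording in Q the position of each new cell.

Insert 3: appended to row 1. P = [[3]], Q = [[1]].
Insert 1: 1 bumps 3 from row 1; 3 starts row 2. P = [[1], [3]], Q = [[1], [2]].
Insert 2: appended to row 1. P = [[1, 2], [3]], Q = [[1, 3], [2]].
Insert 4: appended to row 1. P = [[1, 2, 4], [3]], Q = [[1, 3, 4], [2]].
Insert 5: appended to row 1. P = [[1, 2, 4, 5], [3]], Q = [[1, 3, 4, 5], [2]].

So P = [[1, 2, 4, 5], [3]], Q = [[1, 3, 4, 5], [2]].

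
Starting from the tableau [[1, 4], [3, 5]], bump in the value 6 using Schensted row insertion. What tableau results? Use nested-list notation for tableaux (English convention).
[[1, 4, 6], [3, 5]]

6 is larger than every entry of row 1, so it is appended to row 1. The new tableau is [[1, 4, 6], [3, 5]].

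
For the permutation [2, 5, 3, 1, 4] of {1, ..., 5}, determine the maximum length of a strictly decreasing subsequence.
3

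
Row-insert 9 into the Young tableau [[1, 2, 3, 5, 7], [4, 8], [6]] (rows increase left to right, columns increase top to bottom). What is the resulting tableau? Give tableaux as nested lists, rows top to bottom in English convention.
9 is larger than every entry of row 1, so it is appended to row 1. The new tableau is [[1, 2, 3, 5, 7, 9], [4, 8], [6]].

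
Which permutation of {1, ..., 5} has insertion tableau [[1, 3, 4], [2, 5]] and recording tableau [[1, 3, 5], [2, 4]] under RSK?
2 1 5 3 4

Reverse the RSK construction: for i from n down to 1, find the cell of Q containing i, remove the entry at that cell from P, and reverse-bump it up through P; the value ejected from row 1 is w(i).

Step i=5: Q has 5 at row 1, column 3; remove that cell from P, ejecting 4. So w(5) = 4. P is now [[1, 3], [2, 5]].
Step i=4: Q has 4 at row 2, column 2; remove 5 from row 2 of P and reverse-bump: 5 enters row 1 and ejects 3. So w(4) = 3. P is now [[1, 5], [2]].
Step i=3: Q has 3 at row 1, column 2; remove that cell from P, ejecting 5. So w(3) = 5. P is now [[1], [2]].
Step i=2: Q has 2 at row 2, column 1; remove 2 from row 2 of P and reverse-bump: 2 enters row 1 and ejects 1. So w(2) = 1. P is now [[2]].
Step i=1: Q has 1 at row 1, column 1; remove that cell from P, ejecting 2. So w(1) = 2. P is now [].

So w = 2 1 5 3 4.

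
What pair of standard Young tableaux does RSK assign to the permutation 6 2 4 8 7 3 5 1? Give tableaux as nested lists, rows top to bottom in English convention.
Insert each entry of the permutation into P by Schensted row insertion, recording in Q the position of each new cell.

Insert 6: appended to row 1. P = [[6]].
Insert 2: 2 bumps 6 from row 1; 6 starts row 2. P = [[2], [6]].
Insert 4: appended to row 1. P = [[2, 4], [6]].
Insert 8: appended to row 1. P = [[2, 4, 8], [6]].
Insert 7: 7 bumps 8 from row 1; 8 appends to row 2. P = [[2, 4, 7], [6, 8]].
Insert 3: 3 bumps 4 from row 1; 4 bumps 6 from row 2; 6 starts row 3. P = [[2, 3, 7], [4, 8], [6]].
Insert 5: 5 bumps 7 from row 1; 7 bumps 8 from row 2; 8 appends to row 3. P = [[2, 3, 5], [4, 7], [6, 8]].
Insert 1: 1 bumps 2 from row 1; 2 bumps 4 from row 2; 4 bumps 6 from row 3; 6 starts row 4. P = [[1, 3, 5], [2, 7], [4, 8], [6]].

So P = [[1, 3, 5], [2, 7], [4, 8], [6]], Q = [[1, 3, 4], [2, 5], [6, 7], [8]].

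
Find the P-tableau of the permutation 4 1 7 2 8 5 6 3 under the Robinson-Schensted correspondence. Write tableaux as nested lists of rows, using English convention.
P = [[1, 2, 3, 6], [4, 5, 8], [7]]

After inserting 4: P = [[4]].
After inserting 1: P = [[1], [4]].
After inserting 7: P = [[1, 7], [4]].
After inserting 2: P = [[1, 2], [4, 7]].
After inserting 8: P = [[1, 2, 8], [4, 7]].
After inserting 5: P = [[1, 2, 5], [4, 7, 8]].
After inserting 6: P = [[1, 2, 5, 6], [4, 7, 8]].
After inserting 3: P = [[1, 2, 3, 6], [4, 5, 8], [7]].

So P = [[1, 2, 3, 6], [4, 5, 8], [7]].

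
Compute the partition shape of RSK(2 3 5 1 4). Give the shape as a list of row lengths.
Row-insert each entry into an empty tableau.

After inserting 2: P = [[2]].
After inserting 3: P = [[2, 3]].
After inserting 5: P = [[2, 3, 5]].
After inserting 1: P = [[1, 3, 5], [2]].
After inserting 4: P = [[1, 3, 4], [2, 5]].

The final insertion tableau P = [[1, 3, 4], [2, 5]] has shape [3, 2].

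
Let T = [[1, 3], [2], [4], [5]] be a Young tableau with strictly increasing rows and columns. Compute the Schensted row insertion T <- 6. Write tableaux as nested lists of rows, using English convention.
6 is larger than every entry of row 1, so it is appended to row 1. The new tableau is [[1, 3, 6], [2], [4], [5]].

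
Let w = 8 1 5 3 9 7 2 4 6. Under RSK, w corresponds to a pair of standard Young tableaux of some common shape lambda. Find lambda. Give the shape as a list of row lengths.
[4, 2, 2, 1]

RSK row insertion gives P = [[1, 2, 4, 6], [3, 7], [5, 9], [8]], which has shape [4, 2, 2, 1].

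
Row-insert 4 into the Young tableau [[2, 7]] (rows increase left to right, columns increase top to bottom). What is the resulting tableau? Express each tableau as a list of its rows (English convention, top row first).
[[2, 4], [7]]

In row 1, 4 replaces 7 (the leftmost entry greater than 4); 7 is bumped to row 2. 7 starts a new row 2. The new tableau is [[2, 4], [7]].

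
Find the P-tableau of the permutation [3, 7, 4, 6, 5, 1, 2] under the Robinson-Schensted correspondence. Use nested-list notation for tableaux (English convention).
P = [[1, 2, 5], [3, 4], [6], [7]]

Insert 3: appended to row 1. P = [[3]].
Insert 7: appended to row 1. P = [[3, 7]].
Insert 4: 4 bumps 7 from row 1; 7 starts row 2. P = [[3, 4], [7]].
Insert 6: appended to row 1. P = [[3, 4, 6], [7]].
Insert 5: 5 bumps 6 from row 1; 6 bumps 7 from row 2; 7 starts row 3. P = [[3, 4, 5], [6], [7]].
Insert 1: 1 bumps 3 from row 1; 3 bumps 6 from row 2; 6 bumps 7 from row 3; 7 starts row 4. P = [[1, 4, 5], [3], [6], [7]].
Insert 2: 2 bumps 4 from row 1; 4 appends to row 2. P = [[1, 2, 5], [3, 4], [6], [7]].

So P = [[1, 2, 5], [3, 4], [6], [7]].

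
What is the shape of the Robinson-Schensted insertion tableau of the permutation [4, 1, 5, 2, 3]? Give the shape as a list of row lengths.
[3, 2]

RSK row insertion gives P = [[1, 2, 3], [4, 5]], which has shape [3, 2].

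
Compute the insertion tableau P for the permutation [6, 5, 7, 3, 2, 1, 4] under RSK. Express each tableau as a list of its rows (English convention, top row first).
P = [[1, 4], [2, 7], [3], [5], [6]]

After inserting 6: P = [[6]].
After inserting 5: P = [[5], [6]].
After inserting 7: P = [[5, 7], [6]].
After inserting 3: P = [[3, 7], [5], [6]].
After inserting 2: P = [[2, 7], [3], [5], [6]].
After inserting 1: P = [[1, 7], [2], [3], [5], [6]].
After inserting 4: P = [[1, 4], [2, 7], [3], [5], [6]].

So P = [[1, 4], [2, 7], [3], [5], [6]].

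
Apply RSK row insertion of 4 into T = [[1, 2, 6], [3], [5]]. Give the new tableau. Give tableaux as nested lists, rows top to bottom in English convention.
In row 1, 4 replaces 6 (the leftmost entry greater than 4); 6 is bumped to row 2. 6 is appended to row 2. The new tableau is [[1, 2, 4], [3, 6], [5]].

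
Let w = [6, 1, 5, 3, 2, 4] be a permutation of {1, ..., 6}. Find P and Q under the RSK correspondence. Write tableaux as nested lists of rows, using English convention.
Insert each entry of the permutation into P by Schensted row insertion, recording in Q the position of each new cell.

Insert 6: appended to row 1. P = [[6]], Q = [[1]].
Insert 1: 1 bumps 6 from row 1; 6 starts row 2. P = [[1], [6]], Q = [[1], [2]].
Insert 5: appended to row 1. P = [[1, 5], [6]], Q = [[1, 3], [2]].
Insert 3: 3 bumps 5 from row 1; 5 bumps 6 from row 2; 6 starts row 3. P = [[1, 3], [5], [6]], Q = [[1, 3], [2], [4]].
Insert 2: 2 bumps 3 from row 1; 3 bumps 5 from row 2; 5 bumps 6 from row 3; 6 starts row 4. P = [[1, 2], [3], [5], [6]], Q = [[1, 3], [2], [4], [5]].
Insert 4: appended to row 1. P = [[1, 2, 4], [3], [5], [6]], Q = [[1, 3, 6], [2], [4], [5]].

So P = [[1, 2, 4], [3], [5], [6]], Q = [[1, 3, 6], [2], [4], [5]].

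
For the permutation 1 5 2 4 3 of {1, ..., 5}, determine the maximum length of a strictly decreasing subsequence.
3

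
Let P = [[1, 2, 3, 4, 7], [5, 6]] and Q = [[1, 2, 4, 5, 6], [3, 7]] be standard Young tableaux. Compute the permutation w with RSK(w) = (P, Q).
1 5 2 3 6 7 4

Reverse RSK: for i = n, n-1, ..., 1, locate i in Q, remove the corresponding corner cell from P, and reverse-bump its entry up through P; the value ejected from row 1 is w(i).

So w = 1 5 2 3 6 7 4.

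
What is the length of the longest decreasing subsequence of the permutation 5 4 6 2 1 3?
4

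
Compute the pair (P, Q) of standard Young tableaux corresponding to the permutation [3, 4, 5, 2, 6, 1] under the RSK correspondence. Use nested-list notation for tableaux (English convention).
Insert each entry of the permutation into P by Schensted row insertion, recording in Q the position of each new cell.

After inserting 3: P = [[3]].
After inserting 4: P = [[3, 4]].
After inserting 5: P = [[3, 4, 5]].
After inserting 2: P = [[2, 4, 5], [3]].
After inserting 6: P = [[2, 4, 5, 6], [3]].
After inserting 1: P = [[1, 4, 5, 6], [2], [3]].

So P = [[1, 4, 5, 6], [2], [3]], Q = [[1, 2, 3, 5], [4], [6]].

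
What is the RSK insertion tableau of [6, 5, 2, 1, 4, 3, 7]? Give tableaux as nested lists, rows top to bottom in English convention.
P = [[1, 3, 7], [2, 4], [5], [6]]

Insert 6: appended to row 1. P = [[6]].
Insert 5: 5 bumps 6 from row 1; 6 starts row 2. P = [[5], [6]].
Insert 2: 2 bumps 5 from row 1; 5 bumps 6 from row 2; 6 starts row 3. P = [[2], [5], [6]].
Insert 1: 1 bumps 2 from row 1; 2 bumps 5 from row 2; 5 bumps 6 from row 3; 6 starts row 4. P = [[1], [2], [5], [6]].
Insert 4: appended to row 1. P = [[1, 4], [2], [5], [6]].
Insert 3: 3 bumps 4 from row 1; 4 appends to row 2. P = [[1, 3], [2, 4], [5], [6]].
Insert 7: appended to row 1. P = [[1, 3, 7], [2, 4], [5], [6]].

So P = [[1, 3, 7], [2, 4], [5], [6]].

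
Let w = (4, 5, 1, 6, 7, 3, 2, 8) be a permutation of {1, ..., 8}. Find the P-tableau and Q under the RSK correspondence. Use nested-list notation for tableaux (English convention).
Insert each entry of the permutation into P by Schensted row insertion, recording in Q the position of each new cell.

Insert 4: appended to row 1. P = [[4]].
Insert 5: appended to row 1. P = [[4, 5]].
Insert 1: 1 bumps 4 from row 1; 4 starts row 2. P = [[1, 5], [4]].
Insert 6: appended to row 1. P = [[1, 5, 6], [4]].
Insert 7: appended to row 1. P = [[1, 5, 6, 7], [4]].
Insert 3: 3 bumps 5 from row 1; 5 appends to row 2. P = [[1, 3, 6, 7], [4, 5]].
Insert 2: 2 bumps 3 from row 1; 3 bumps 4 from row 2; 4 starts row 3. P = [[1, 2, 6, 7], [3, 5], [4]].
Insert 8: appended to row 1. P = [[1, 2, 6, 7, 8], [3, 5], [4]].

So P = [[1, 2, 6, 7, 8], [3, 5], [4]], Q = [[1, 2, 4, 5, 8], [3, 6], [7]].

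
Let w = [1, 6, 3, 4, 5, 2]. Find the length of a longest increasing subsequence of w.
4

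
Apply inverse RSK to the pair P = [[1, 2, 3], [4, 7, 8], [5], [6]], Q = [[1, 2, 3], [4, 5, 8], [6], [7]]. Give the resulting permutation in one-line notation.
Reverse RSK: for i = n, n-1, ..., 1, locate i in Q, remove the corresponding corner cell from P, and reverse-bump its entry up through P; the value ejected from row 1 is w(i).

So w = 6 7 8 1 5 4 2 3.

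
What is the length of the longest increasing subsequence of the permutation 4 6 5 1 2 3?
3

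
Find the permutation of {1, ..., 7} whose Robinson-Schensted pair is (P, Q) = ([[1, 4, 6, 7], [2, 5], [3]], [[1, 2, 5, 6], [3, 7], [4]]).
Reverse the RSK construction: for i from n down to 1, find the cell of Q containing i, remove the entry at that cell from P, and reverse-bump it up through P; the value ejected from row 1 is w(i).

Step i=7: Q has 7 at row 2, column 2; remove 5 from row 2 of P and reverse-bump: 5 enters row 1 and ejects 4. So w(7) = 4. P is now [[1, 5, 6, 7], [2], [3]].
Step i=6: Q has 6 at row 1, column 4; remove that cell from P, ejecting 7. So w(6) = 7. P is now [[1, 5, 6], [2], [3]].
Step i=5: Q has 5 at row 1, column 3; remove that cell from P, ejecting 6. So w(5) = 6. P is now [[1, 5], [2], [3]].
Step i=4: Q has 4 at row 3, column 1; remove 3 from row 3 of P and reverse-bump: 3 enters row 2 and ejects 2; 2 enters row 1 and ejects 1. So w(4) = 1. P is now [[2, 5], [3]].
Step i=3: Q has 3 at row 2, column 1; remove 3 from row 2 of P and reverse-bump: 3 enters row 1 and ejects 2. So w(3) = 2. P is now [[3, 5]].
Step i=2: Q has 2 at row 1, column 2; remove that cell from P, ejecting 5. So w(2) = 5. P is now [[3]].
Step i=1: Q has 1 at row 1, column 1; remove that cell from P, ejecting 3. So w(1) = 3. P is now [].

So w = 3 5 2 1 6 7 4.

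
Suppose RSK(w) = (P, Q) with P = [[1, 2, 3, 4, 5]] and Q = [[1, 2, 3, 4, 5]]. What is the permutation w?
Reverse the RSK construction: for i from n down to 1, find the cell of Q containing i, remove the entry at that cell from P, and reverse-bump it up through P; the value ejected from row 1 is w(i).

Step i=5: Q has 5 at row 1, column 5; remove that cell from P, ejecting 5. So w(5) = 5. P is now [[1, 2, 3, 4]].
Step i=4: Q has 4 at row 1, column 4; remove that cell from P, ejecting 4. So w(4) = 4. P is now [[1, 2, 3]].
Step i=3: Q has 3 at row 1, column 3; remove that cell from P, ejecting 3. So w(3) = 3. P is now [[1, 2]].
Step i=2: Q has 2 at row 1, column 2; remove that cell from P, ejecting 2. So w(2) = 2. P is now [[1]].
Step i=1: Q has 1 at row 1, column 1; remove that cell from P, ejecting 1. So w(1) = 1. P is now [].

So w = 1 2 3 4 5.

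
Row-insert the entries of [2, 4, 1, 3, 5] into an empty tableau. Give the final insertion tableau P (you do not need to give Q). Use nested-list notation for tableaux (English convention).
Insert 2: appended to row 1. P = [[2]].
Insert 4: appended to row 1. P = [[2, 4]].
Insert 1: 1 bumps 2 from row 1; 2 starts row 2. P = [[1, 4], [2]].
Insert 3: 3 bumps 4 from row 1; 4 appends to row 2. P = [[1, 3], [2, 4]].
Insert 5: appended to row 1. P = [[1, 3, 5], [2, 4]].

So P = [[1, 3, 5], [2, 4]].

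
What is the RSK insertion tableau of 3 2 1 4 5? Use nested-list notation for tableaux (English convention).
P = [[1, 4, 5], [2], [3]]

Insert 3: appended to row 1. P = [[3]].
Insert 2: 2 bumps 3 from row 1; 3 starts row 2. P = [[2], [3]].
Insert 1: 1 bumps 2 from row 1; 2 bumps 3 from row 2; 3 starts row 3. P = [[1], [2], [3]].
Insert 4: appended to row 1. P = [[1, 4], [2], [3]].
Insert 5: appended to row 1. P = [[1, 4, 5], [2], [3]].

So P = [[1, 4, 5], [2], [3]].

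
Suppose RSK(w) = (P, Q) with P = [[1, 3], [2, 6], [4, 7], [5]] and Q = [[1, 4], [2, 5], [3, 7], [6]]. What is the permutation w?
Reverse the RSK construction: for i from n down to 1, find the cell of Q containing i, remove the entry at that cell from P, and reverse-bump it up through P; the value ejected from row 1 is w(i).

Step i=7: Q has 7 at row 3, column 2; remove 7 from row 3 of P and reverse-bump: 7 enters row 2 and ejects 6; 6 enters row 1 and ejects 3. So w(7) = 3. P is now [[1, 6], [2, 7], [4], [5]].
Step i=6: Q has 6 at row 4, column 1; remove 5 from row 4 of P and reverse-bump: 5 enters row 3 and ejects 4; 4 enters row 2 and ejects 2; 2 enters row 1 and ejects 1. So w(6) = 1. P is now [[2, 6], [4, 7], [5]].
Step i=5: Q has 5 at row 2, column 2; remove 7 from row 2 of P and reverse-bump: 7 enters row 1 and ejects 6. So w(5) = 6. P is now [[2, 7], [4], [5]].
Step i=4: Q has 4 at row 1, column 2; remove that cell from P, ejecting 7. So w(4) = 7. P is now [[2], [4], [5]].
Step i=3: Q has 3 at row 3, column 1; remove 5 from row 3 of P and reverse-bump: 5 enters row 2 and ejects 4; 4 enters row 1 and ejects 2. So w(3) = 2. P is now [[4], [5]].
Step i=2: Q has 2 at row 2, column 1; remove 5 from row 2 of P and reverse-bump: 5 enters row 1 and ejects 4. So w(2) = 4. P is now [[5]].
Step i=1: Q has 1 at row 1, column 1; remove that cell from P, ejecting 5. So w(1) = 5. P is now [].

So w = 5 4 2 7 6 1 3.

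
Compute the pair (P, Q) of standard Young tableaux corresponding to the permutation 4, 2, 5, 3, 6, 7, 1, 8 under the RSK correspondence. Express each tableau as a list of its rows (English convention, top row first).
P = [[1, 3, 6, 7, 8], [2, 5], [4]], Q = [[1, 3, 5, 6, 8], [2, 4], [7]]

Insert each entry of the permutation into P by Schensted row insertion, recording in Q the position of each new cell.

After inserting 4: P = [[4]].
After inserting 2: P = [[2], [4]].
After inserting 5: P = [[2, 5], [4]].
After inserting 3: P = [[2, 3], [4, 5]].
After inserting 6: P = [[2, 3, 6], [4, 5]].
After inserting 7: P = [[2, 3, 6, 7], [4, 5]].
After inserting 1: P = [[1, 3, 6, 7], [2, 5], [4]].
After inserting 8: P = [[1, 3, 6, 7, 8], [2, 5], [4]].

So P = [[1, 3, 6, 7, 8], [2, 5], [4]], Q = [[1, 3, 5, 6, 8], [2, 4], [7]].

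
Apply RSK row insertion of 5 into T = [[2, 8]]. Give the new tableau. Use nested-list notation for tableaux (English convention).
[[2, 5], [8]]

In row 1, 5 replaces 8 (the leftmost entry greater than 5); 8 is bumped to row 2. 8 starts a new row 2. The new tableau is [[2, 5], [8]].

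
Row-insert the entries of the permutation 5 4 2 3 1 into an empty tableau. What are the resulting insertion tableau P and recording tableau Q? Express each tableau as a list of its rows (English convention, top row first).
P = [[1, 3], [2], [4], [5]], Q = [[1, 4], [2], [3], [5]]

Insert each entry of the permutation into P by Schensted row insertion, recording in Q the position of each new cell.

Insert 5: appended to row 1. P = [[5]].
Insert 4: 4 bumps 5 from row 1; 5 starts row 2. P = [[4], [5]].
Insert 2: 2 bumps 4 from row 1; 4 bumps 5 from row 2; 5 starts row 3. P = [[2], [4], [5]].
Insert 3: appended to row 1. P = [[2, 3], [4], [5]].
Insert 1: 1 bumps 2 from row 1; 2 bumps 4 from row 2; 4 bumps 5 from row 3; 5 starts row 4. P = [[1, 3], [2], [4], [5]].

So P = [[1, 3], [2], [4], [5]], Q = [[1, 4], [2], [3], [5]].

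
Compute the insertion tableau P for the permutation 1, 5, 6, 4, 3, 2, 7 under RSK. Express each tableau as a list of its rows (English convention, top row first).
Insert 1: appended to row 1. P = [[1]].
Insert 5: appended to row 1. P = [[1, 5]].
Insert 6: appended to row 1. P = [[1, 5, 6]].
Insert 4: 4 bumps 5 from row 1; 5 starts row 2. P = [[1, 4, 6], [5]].
Insert 3: 3 bumps 4 from row 1; 4 bumps 5 from row 2; 5 starts row 3. P = [[1, 3, 6], [4], [5]].
Insert 2: 2 bumps 3 from row 1; 3 bumps 4 from row 2; 4 bumps 5 from row 3; 5 starts row 4. P = [[1, 2, 6], [3], [4], [5]].
Insert 7: appended to row 1. P = [[1, 2, 6, 7], [3], [4], [5]].

So P = [[1, 2, 6, 7], [3], [4], [5]].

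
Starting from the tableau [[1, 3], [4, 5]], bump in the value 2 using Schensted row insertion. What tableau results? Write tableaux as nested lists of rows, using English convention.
In row 1, 2 replaces 3 (the leftmost entry greater than 2); 3 is bumped to row 2. In row 2, 3 replaces 4 (the leftmost entry greater than 3); 4 is bumped to row 3. 4 starts a new row 3. The new tableau is [[1, 2], [3, 5], [4]].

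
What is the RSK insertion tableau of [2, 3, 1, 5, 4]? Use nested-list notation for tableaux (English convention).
Insert 2: appended to row 1. P = [[2]].
Insert 3: appended to row 1. P = [[2, 3]].
Insert 1: 1 bumps 2 from row 1; 2 starts row 2. P = [[1, 3], [2]].
Insert 5: appended to row 1. P = [[1, 3, 5], [2]].
Insert 4: 4 bumps 5 from row 1; 5 appends to row 2. P = [[1, 3, 4], [2, 5]].

So P = [[1, 3, 4], [2, 5]].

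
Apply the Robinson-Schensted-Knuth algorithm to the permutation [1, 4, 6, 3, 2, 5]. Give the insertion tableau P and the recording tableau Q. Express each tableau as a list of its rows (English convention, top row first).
Insert each entry of the permutation into P by Schensted row insertion, recording in Q the position of each new cell.

Insert 1: appended to row 1. P = [[1]], Q = [[1]].
Insert 4: appended to row 1. P = [[1, 4]], Q = [[1, 2]].
Insert 6: appended to row 1. P = [[1, 4, 6]], Q = [[1, 2, 3]].
Insert 3: 3 bumps 4 from row 1; 4 starts row 2. P = [[1, 3, 6], [4]], Q = [[1, 2, 3], [4]].
Insert 2: 2 bumps 3 from row 1; 3 bumps 4 from row 2; 4 starts row 3. P = [[1, 2, 6], [3], [4]], Q = [[1, 2, 3], [4], [5]].
Insert 5: 5 bumps 6 from row 1; 6 appends to row 2. P = [[1, 2, 5], [3, 6], [4]], Q = [[1, 2, 3], [4, 6], [5]].

So P = [[1, 2, 5], [3, 6], [4]], Q = [[1, 2, 3], [4, 6], [5]].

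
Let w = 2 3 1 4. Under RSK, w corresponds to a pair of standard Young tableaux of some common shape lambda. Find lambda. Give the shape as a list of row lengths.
Row-insert each entry into an empty tableau.

After inserting 2: P = [[2]].
After inserting 3: P = [[2, 3]].
After inserting 1: P = [[1, 3], [2]].
After inserting 4: P = [[1, 3, 4], [2]].

The final insertion tableau P = [[1, 3, 4], [2]] has shape [3, 1].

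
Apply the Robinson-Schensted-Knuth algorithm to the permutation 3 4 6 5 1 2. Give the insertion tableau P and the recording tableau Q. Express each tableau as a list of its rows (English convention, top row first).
P = [[1, 2, 5], [3, 4], [6]], Q = [[1, 2, 3], [4, 6], [5]]

Insert each entry of the permutation into P by Schensted row insertion, recording in Q the position of each new cell.

Insert 3: appended to row 1. P = [[3]].
Insert 4: appended to row 1. P = [[3, 4]].
Insert 6: appended to row 1. P = [[3, 4, 6]].
Insert 5: 5 bumps 6 from row 1; 6 starts row 2. P = [[3, 4, 5], [6]].
Insert 1: 1 bumps 3 from row 1; 3 bumps 6 from row 2; 6 starts row 3. P = [[1, 4, 5], [3], [6]].
Insert 2: 2 bumps 4 from row 1; 4 appends to row 2. P = [[1, 2, 5], [3, 4], [6]].

So P = [[1, 2, 5], [3, 4], [6]], Q = [[1, 2, 3], [4, 6], [5]].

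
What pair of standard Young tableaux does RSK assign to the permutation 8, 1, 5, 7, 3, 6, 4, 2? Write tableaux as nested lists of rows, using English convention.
Insert each entry of the permutation into P by Schensted row insertion, recording in Q the position of each new cell.

Insert 8: appended to row 1. P = [[8]], Q = [[1]].
Insert 1: 1 bumps 8 from row 1; 8 starts row 2. P = [[1], [8]], Q = [[1], [2]].
Insert 5: appended to row 1. P = [[1, 5], [8]], Q = [[1, 3], [2]].
Insert 7: appended to row 1. P = [[1, 5, 7], [8]], Q = [[1, 3, 4], [2]].
Insert 3: 3 bumps 5 from row 1; 5 bumps 8 from row 2; 8 starts row 3. P = [[1, 3, 7], [5], [8]], Q = [[1, 3, 4], [2], [5]].
Insert 6: 6 bumps 7 from row 1; 7 appends to row 2. P = [[1, 3, 6], [5, 7], [8]], Q = [[1, 3, 4], [2, 6], [5]].
Insert 4: 4 bumps 6 from row 1; 6 bumps 7 from row 2; 7 bumps 8 from row 3; 8 starts row 4. P = [[1, 3, 4], [5, 6], [7], [8]], Q = [[1, 3, 4], [2, 6], [5], [7]].
Insert 2: 2 bumps 3 from row 1; 3 bumps 5 from row 2; 5 bumps 7 from row 3; 7 bumps 8 from row 4; 8 starts row 5. P = [[1, 2, 4], [3, 6], [5], [7], [8]], Q = [[1, 3, 4], [2, 6], [5], [7], [8]].

So P = [[1, 2, 4], [3, 6], [5], [7], [8]], Q = [[1, 3, 4], [2, 6], [5], [7], [8]].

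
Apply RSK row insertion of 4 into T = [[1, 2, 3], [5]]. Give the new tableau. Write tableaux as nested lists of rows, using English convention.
4 is larger than every entry of row 1, so it is appended to row 1. The new tableau is [[1, 2, 3, 4], [5]].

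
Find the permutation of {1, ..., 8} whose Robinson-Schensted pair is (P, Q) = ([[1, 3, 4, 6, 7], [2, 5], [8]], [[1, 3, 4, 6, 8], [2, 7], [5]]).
8 2 3 5 1 6 4 7

Reverse the RSK construction: for i from n down to 1, find the cell of Q containing i, remove the entry at that cell from P, and reverse-bump it up through P; the value ejected from row 1 is w(i).

Step i=8: Q has 8 at row 1, column 5; remove that cell from P, ejecting 7. So w(8) = 7. P is now [[1, 3, 4, 6], [2, 5], [8]].
Step i=7: Q has 7 at row 2, column 2; remove 5 from row 2 of P and reverse-bump: 5 enters row 1 and ejects 4. So w(7) = 4. P is now [[1, 3, 5, 6], [2], [8]].
Step i=6: Q has 6 at row 1, column 4; remove that cell from P, ejecting 6. So w(6) = 6. P is now [[1, 3, 5], [2], [8]].
Step i=5: Q has 5 at row 3, column 1; remove 8 from row 3 of P and reverse-bump: 8 enters row 2 and ejects 2; 2 enters row 1 and ejects 1. So w(5) = 1. P is now [[2, 3, 5], [8]].
Step i=4: Q has 4 at row 1, column 3; remove that cell from P, ejecting 5. So w(4) = 5. P is now [[2, 3], [8]].
Step i=3: Q has 3 at row 1, column 2; remove that cell from P, ejecting 3. So w(3) = 3. P is now [[2], [8]].
Step i=2: Q has 2 at row 2, column 1; remove 8 from row 2 of P and reverse-bump: 8 enters row 1 and ejects 2. So w(2) = 2. P is now [[8]].
Step i=1: Q has 1 at row 1, column 1; remove that cell from P, ejecting 8. So w(1) = 8. P is now [].

So w = 8 2 3 5 1 6 4 7.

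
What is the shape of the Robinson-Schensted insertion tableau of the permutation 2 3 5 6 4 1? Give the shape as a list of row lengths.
Row-insert each entry into an empty tableau.

After inserting 2: P = [[2]].
After inserting 3: P = [[2, 3]].
After inserting 5: P = [[2, 3, 5]].
After inserting 6: P = [[2, 3, 5, 6]].
After inserting 4: P = [[2, 3, 4, 6], [5]].
After inserting 1: P = [[1, 3, 4, 6], [2], [5]].

The final insertion tableau P = [[1, 3, 4, 6], [2], [5]] has shape [4, 1, 1].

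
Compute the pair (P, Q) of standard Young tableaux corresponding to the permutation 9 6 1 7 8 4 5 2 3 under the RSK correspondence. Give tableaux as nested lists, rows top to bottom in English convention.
P = [[1, 2, 3], [4, 5, 8], [6, 7], [9]], Q = [[1, 4, 5], [2, 6, 7], [3, 9], [8]]

Insert each entry of the permutation into P by Schensted row insertion, recording in Q the position of each new cell.

Insert 9: appended to row 1. P = [[9]].
Insert 6: 6 bumps 9 from row 1; 9 starts row 2. P = [[6], [9]].
Insert 1: 1 bumps 6 from row 1; 6 bumps 9 from row 2; 9 starts row 3. P = [[1], [6], [9]].
Insert 7: appended to row 1. P = [[1, 7], [6], [9]].
Insert 8: appended to row 1. P = [[1, 7, 8], [6], [9]].
Insert 4: 4 bumps 7 from row 1; 7 appends to row 2. P = [[1, 4, 8], [6, 7], [9]].
Insert 5: 5 bumps 8 from row 1; 8 appends to row 2. P = [[1, 4, 5], [6, 7, 8], [9]].
Insert 2: 2 bumps 4 from row 1; 4 bumps 6 from row 2; 6 bumps 9 from row 3; 9 starts row 4. P = [[1, 2, 5], [4, 7, 8], [6], [9]].
Insert 3: 3 bumps 5 from row 1; 5 bumps 7 from row 2; 7 appends to row 3. P = [[1, 2, 3], [4, 5, 8], [6, 7], [9]].

So P = [[1, 2, 3], [4, 5, 8], [6, 7], [9]], Q = [[1, 4, 5], [2, 6, 7], [3, 9], [8]].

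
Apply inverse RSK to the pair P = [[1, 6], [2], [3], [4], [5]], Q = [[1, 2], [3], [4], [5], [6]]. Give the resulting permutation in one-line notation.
5 6 4 3 2 1

Reverse the RSK construction: for i from n down to 1, find the cell of Q containing i, remove the entry at that cell from P, and reverse-bump it up through P; the value ejected from row 1 is w(i).

Step i=6: Q has 6 at row 5, column 1; remove 5 from row 5 of P and reverse-bump: 5 enters row 4 and ejects 4; 4 enters row 3 and ejects 3; 3 enters row 2 and ejects 2; 2 enters row 1 and ejects 1. So w(6) = 1. P is now [[2, 6], [3], [4], [5]].
Step i=5: Q has 5 at row 4, column 1; remove 5 from row 4 of P and reverse-bump: 5 enters row 3 and ejects 4; 4 enters row 2 and ejects 3; 3 enters row 1 and ejects 2. So w(5) = 2. P is now [[3, 6], [4], [5]].
Step i=4: Q has 4 at row 3, column 1; remove 5 from row 3 of P and reverse-bump: 5 enters row 2 and ejects 4; 4 enters row 1 and ejects 3. So w(4) = 3. P is now [[4, 6], [5]].
Step i=3: Q has 3 at row 2, column 1; remove 5 from row 2 of P and reverse-bump: 5 enters row 1 and ejects 4. So w(3) = 4. P is now [[5, 6]].
Step i=2: Q has 2 at row 1, column 2; remove that cell from P, ejecting 6. So w(2) = 6. P is now [[5]].
Step i=1: Q has 1 at row 1, column 1; remove that cell from P, ejecting 5. So w(1) = 5. P is now [].

So w = 5 6 4 3 2 1.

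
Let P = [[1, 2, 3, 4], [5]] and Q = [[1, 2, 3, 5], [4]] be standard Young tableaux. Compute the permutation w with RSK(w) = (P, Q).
1 2 5 3 4

Reverse the RSK construction: for i from n down to 1, find the cell of Q containing i, remove the entry at that cell from P, and reverse-bump it up through P; the value ejected from row 1 is w(i).

Step i=5: Q has 5 at row 1, column 4; remove that cell from P, ejecting 4. So w(5) = 4. P is now [[1, 2, 3], [5]].
Step i=4: Q has 4 at row 2, column 1; remove 5 from row 2 of P and reverse-bump: 5 enters row 1 and ejects 3. So w(4) = 3. P is now [[1, 2, 5]].
Step i=3: Q has 3 at row 1, column 3; remove that cell from P, ejecting 5. So w(3) = 5. P is now [[1, 2]].
Step i=2: Q has 2 at row 1, column 2; remove that cell from P, ejecting 2. So w(2) = 2. P is now [[1]].
Step i=1: Q has 1 at row 1, column 1; remove that cell from P, ejecting 1. So w(1) = 1. P is now [].

So w = 1 2 5 3 4.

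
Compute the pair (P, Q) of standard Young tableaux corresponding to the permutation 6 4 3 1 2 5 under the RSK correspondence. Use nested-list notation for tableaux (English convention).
Insert each entry of the permutation into P by Schensted row insertion, recording in Q the position of each new cell.

Insert 6: appended to row 1. P = [[6]].
Insert 4: 4 bumps 6 from row 1; 6 starts row 2. P = [[4], [6]].
Insert 3: 3 bumps 4 from row 1; 4 bumps 6 from row 2; 6 starts row 3. P = [[3], [4], [6]].
Insert 1: 1 bumps 3 from row 1; 3 bumps 4 from row 2; 4 bumps 6 from row 3; 6 starts row 4. P = [[1], [3], [4], [6]].
Insert 2: appended to row 1. P = [[1, 2], [3], [4], [6]].
Insert 5: appended to row 1. P = [[1, 2, 5], [3], [4], [6]].

So P = [[1, 2, 5], [3], [4], [6]], Q = [[1, 5, 6], [2], [3], [4]].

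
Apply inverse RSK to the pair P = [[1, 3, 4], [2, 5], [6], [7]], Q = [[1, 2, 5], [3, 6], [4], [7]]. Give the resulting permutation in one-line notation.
Reverse the RSK construction: for i from n down to 1, find the cell of Q containing i, remove the entry at that cell from P, and reverse-bump it up through P; the value ejected from row 1 is w(i).

Step i=7: Q has 7 at row 4, column 1; remove 7 from row 4 of P and reverse-bump: 7 enters row 3 and ejects 6; 6 enters row 2 and ejects 5; 5 enters row 1 and ejects 4. So w(7) = 4. P is now [[1, 3, 5], [2, 6], [7]].
Step i=6: Q has 6 at row 2, column 2; remove 6 from row 2 of P and reverse-bump: 6 enters row 1 and ejects 5. So w(6) = 5. P is now [[1, 3, 6], [2], [7]].
Step i=5: Q has 5 at row 1, column 3; remove that cell from P, ejecting 6. So w(5) = 6. P is now [[1, 3], [2], [7]].
Step i=4: Q has 4 at row 3, column 1; remove 7 from row 3 of P and reverse-bump: 7 enters row 2 and ejects 2; 2 enters row 1 and ejects 1. So w(4) = 1. P is now [[2, 3], [7]].
Step i=3: Q has 3 at row 2, column 1; remove 7 from row 2 of P and reverse-bump: 7 enters row 1 and ejects 3. So w(3) = 3. P is now [[2, 7]].
Step i=2: Q has 2 at row 1, column 2; remove that cell from P, ejecting 7. So w(2) = 7. P is now [[2]].
Step i=1: Q has 1 at row 1, column 1; remove that cell from P, ejecting 2. So w(1) = 2. P is now [].

So w = 2 7 3 1 6 5 4.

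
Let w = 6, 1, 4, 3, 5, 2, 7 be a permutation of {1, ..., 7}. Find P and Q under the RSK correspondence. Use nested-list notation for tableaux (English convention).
Insert each entry of the permutation into P by Schensted row insertion, recording in Q the position of each new cell.

Insert 6: appended to row 1. P = [[6]].
Insert 1: 1 bumps 6 from row 1; 6 starts row 2. P = [[1], [6]].
Insert 4: appended to row 1. P = [[1, 4], [6]].
Insert 3: 3 bumps 4 from row 1; 4 bumps 6 from row 2; 6 starts row 3. P = [[1, 3], [4], [6]].
Insert 5: appended to row 1. P = [[1, 3, 5], [4], [6]].
Insert 2: 2 bumps 3 from row 1; 3 bumps 4 from row 2; 4 bumps 6 from row 3; 6 starts row 4. P = [[1, 2, 5], [3], [4], [6]].
Insert 7: appended to row 1. P = [[1, 2, 5, 7], [3], [4], [6]].

So P = [[1, 2, 5, 7], [3], [4], [6]], Q = [[1, 3, 5, 7], [2], [4], [6]].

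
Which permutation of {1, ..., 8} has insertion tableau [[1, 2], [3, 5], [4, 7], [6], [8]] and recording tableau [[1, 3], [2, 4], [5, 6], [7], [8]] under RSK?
Reverse the RSK construction: for i from n down to 1, find the cell of Q containing i, remove the entry at that cell from P, and reverse-bump it up through P; the value ejected from row 1 is w(i).

Step i=8: Q has 8 at row 5, column 1; remove 8 from row 5 of P and reverse-bump: 8 enters row 4 and ejects 6; 6 enters row 3 and ejects 4; 4 enters row 2 and ejects 3; 3 enters row 1 and ejects 2. So w(8) = 2. P is now [[1, 3], [4, 5], [6, 7], [8]].
Step i=7: Q has 7 at row 4, column 1; remove 8 from row 4 of P and reverse-bump: 8 enters row 3 and ejects 7; 7 enters row 2 and ejects 5; 5 enters row 1 and ejects 3. So w(7) = 3. P is now [[1, 5], [4, 7], [6, 8]].
Step i=6: Q has 6 at row 3, column 2; remove 8 from row 3 of P and reverse-bump: 8 enters row 2 and ejects 7; 7 enters row 1 and ejects 5. So w(6) = 5. P is now [[1, 7], [4, 8], [6]].
Step i=5: Q has 5 at row 3, column 1; remove 6 from row 3 of P and reverse-bump: 6 enters row 2 and ejects 4; 4 enters row 1 and ejects 1. So w(5) = 1. P is now [[4, 7], [6, 8]].
Step i=4: Q has 4 at row 2, column 2; remove 8 from row 2 of P and reverse-bump: 8 enters row 1 and ejects 7. So w(4) = 7. P is now [[4, 8], [6]].
Step i=3: Q has 3 at row 1, column 2; remove that cell from P, ejecting 8. So w(3) = 8. P is now [[4], [6]].
Step i=2: Q has 2 at row 2, column 1; remove 6 from row 2 of P and reverse-bump: 6 enters row 1 and ejects 4. So w(2) = 4. P is now [[6]].
Step i=1: Q has 1 at row 1, column 1; remove that cell from P, ejecting 6. So w(1) = 6. P is now [].

So w = 6 4 8 7 1 5 3 2.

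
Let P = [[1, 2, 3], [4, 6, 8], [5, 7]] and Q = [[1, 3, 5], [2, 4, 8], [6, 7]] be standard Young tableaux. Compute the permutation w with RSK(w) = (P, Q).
Reverse the RSK construction: for i from n down to 1, find the cell of Q containing i, remove the entry at that cell from P, and reverse-bump it up through P; the value ejected from row 1 is w(i).

Step i=8: Q has 8 at row 2, column 3; remove 8 from row 2 of P and reverse-bump: 8 enters row 1 and ejects 3. So w(8) = 3. P is now [[1, 2, 8], [4, 6], [5, 7]].
Step i=7: Q has 7 at row 3, column 2; remove 7 from row 3 of P and reverse-bump: 7 enters row 2 and ejects 6; 6 enters row 1 and ejects 2. So w(7) = 2. P is now [[1, 6, 8], [4, 7], [5]].
Step i=6: Q has 6 at row 3, column 1; remove 5 from row 3 of P and reverse-bump: 5 enters row 2 and ejects 4; 4 enters row 1 and ejects 1. So w(6) = 1. P is now [[4, 6, 8], [5, 7]].
Step i=5: Q has 5 at row 1, column 3; remove that cell from P, ejecting 8. So w(5) = 8. P is now [[4, 6], [5, 7]].
Step i=4: Q has 4 at row 2, column 2; remove 7 from row 2 of P and reverse-bump: 7 enters row 1 and ejects 6. So w(4) = 6. P is now [[4, 7], [5]].
Step i=3: Q has 3 at row 1, column 2; remove that cell from P, ejecting 7. So w(3) = 7. P is now [[4], [5]].
Step i=2: Q has 2 at row 2, column 1; remove 5 from row 2 of P and reverse-bump: 5 enters row 1 and ejects 4. So w(2) = 4. P is now [[5]].
Step i=1: Q has 1 at row 1, column 1; remove that cell from P, ejecting 5. So w(1) = 5. P is now [].

So w = 5 4 7 6 8 1 2 3.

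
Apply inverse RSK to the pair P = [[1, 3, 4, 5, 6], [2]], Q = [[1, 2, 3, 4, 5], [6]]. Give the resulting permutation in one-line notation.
Reverse the RSK construction: for i from n down to 1, find the cell of Q containing i, remove the entry at that cell from P, and reverse-bump it up through P; the value ejected from row 1 is w(i).

Step i=6: Q has 6 at row 2, column 1; remove 2 from row 2 of P and reverse-bump: 2 enters row 1 and ejects 1. So w(6) = 1. P is now [[2, 3, 4, 5, 6]].
Step i=5: Q has 5 at row 1, column 5; remove that cell from P, ejecting 6. So w(5) = 6. P is now [[2, 3, 4, 5]].
Step i=4: Q has 4 at row 1, column 4; remove that cell from P, ejecting 5. So w(4) = 5. P is now [[2, 3, 4]].
Step i=3: Q has 3 at row 1, column 3; remove that cell from P, ejecting 4. So w(3) = 4. P is now [[2, 3]].
Step i=2: Q has 2 at row 1, column 2; remove that cell from P, ejecting 3. So w(2) = 3. P is now [[2]].
Step i=1: Q has 1 at row 1, column 1; remove that cell from P, ejecting 2. So w(1) = 2. P is now [].

So w = 2 3 4 5 6 1.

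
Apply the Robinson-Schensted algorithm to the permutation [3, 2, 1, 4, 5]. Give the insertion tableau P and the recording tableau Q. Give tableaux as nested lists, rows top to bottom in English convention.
P = [[1, 4, 5], [2], [3]], Q = [[1, 4, 5], [2], [3]]

Insert each entry of the permutation into P by Schensted row insertion, recording in Q the position of each new cell.

Insert 3: appended to row 1. P = [[3]], Q = [[1]].
Insert 2: 2 bumps 3 from row 1; 3 starts row 2. P = [[2], [3]], Q = [[1], [2]].
Insert 1: 1 bumps 2 from row 1; 2 bumps 3 from row 2; 3 starts row 3. P = [[1], [2], [3]], Q = [[1], [2], [3]].
Insert 4: appended to row 1. P = [[1, 4], [2], [3]], Q = [[1, 4], [2], [3]].
Insert 5: appended to row 1. P = [[1, 4, 5], [2], [3]], Q = [[1, 4, 5], [2], [3]].

So P = [[1, 4, 5], [2], [3]], Q = [[1, 4, 5], [2], [3]].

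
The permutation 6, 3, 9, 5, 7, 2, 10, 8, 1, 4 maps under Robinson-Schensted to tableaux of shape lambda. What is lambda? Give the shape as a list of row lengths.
[4, 3, 2, 1]

Row-insert each entry into an empty tableau.

After inserting 6: P = [[6]].
After inserting 3: P = [[3], [6]].
After inserting 9: P = [[3, 9], [6]].
After inserting 5: P = [[3, 5], [6, 9]].
After inserting 7: P = [[3, 5, 7], [6, 9]].
After inserting 2: P = [[2, 5, 7], [3, 9], [6]].
After inserting 10: P = [[2, 5, 7, 10], [3, 9], [6]].
After inserting 8: P = [[2, 5, 7, 8], [3, 9, 10], [6]].
After inserting 1: P = [[1, 5, 7, 8], [2, 9, 10], [3], [6]].
After inserting 4: P = [[1, 4, 7, 8], [2, 5, 10], [3, 9], [6]].

The final insertion tableau P = [[1, 4, 7, 8], [2, 5, 10], [3, 9], [6]] has shape [4, 3, 2, 1].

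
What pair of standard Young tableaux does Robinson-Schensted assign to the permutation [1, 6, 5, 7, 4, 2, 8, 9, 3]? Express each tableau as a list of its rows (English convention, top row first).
P = [[1, 2, 3, 8, 9], [4, 7], [5], [6]], Q = [[1, 2, 4, 7, 8], [3, 9], [5], [6]]

Insert each entry of the permutation into P by Schensted row insertion, recording in Q the position of each new cell.

Insert 1: appended to row 1. P = [[1]], Q = [[1]].
Insert 6: appended to row 1. P = [[1, 6]], Q = [[1, 2]].
Insert 5: 5 bumps 6 from row 1; 6 starts row 2. P = [[1, 5], [6]], Q = [[1, 2], [3]].
Insert 7: appended to row 1. P = [[1, 5, 7], [6]], Q = [[1, 2, 4], [3]].
Insert 4: 4 bumps 5 from row 1; 5 bumps 6 from row 2; 6 starts row 3. P = [[1, 4, 7], [5], [6]], Q = [[1, 2, 4], [3], [5]].
Insert 2: 2 bumps 4 from row 1; 4 bumps 5 from row 2; 5 bumps 6 from row 3; 6 starts row 4. P = [[1, 2, 7], [4], [5], [6]], Q = [[1, 2, 4], [3], [5], [6]].
Insert 8: appended to row 1. P = [[1, 2, 7, 8], [4], [5], [6]], Q = [[1, 2, 4, 7], [3], [5], [6]].
Insert 9: appended to row 1. P = [[1, 2, 7, 8, 9], [4], [5], [6]], Q = [[1, 2, 4, 7, 8], [3], [5], [6]].
Insert 3: 3 bumps 7 from row 1; 7 appends to row 2. P = [[1, 2, 3, 8, 9], [4, 7], [5], [6]], Q = [[1, 2, 4, 7, 8], [3, 9], [5], [6]].

So P = [[1, 2, 3, 8, 9], [4, 7], [5], [6]], Q = [[1, 2, 4, 7, 8], [3, 9], [5], [6]].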